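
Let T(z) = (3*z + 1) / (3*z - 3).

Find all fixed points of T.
T(z) = z means 3*z + 1 = z*(3*z - 3), i.e.
  3*z^2 - 6*z - 1 = 0.
Discriminant: (-6)^2 - 4*(3)*(-1) = 48, so the roots are real.
  z = (6 ± sqrt(48))/(2*(3))
Fixed points: {1 - 2*sqrt(3)/3, 1 + 2*sqrt(3)/3}

Final answer: {1 - 2*sqrt(3)/3, 1 + 2*sqrt(3)/3}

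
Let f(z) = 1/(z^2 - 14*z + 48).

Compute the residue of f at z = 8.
Write f(z) = P(z)/Q(z) with P(z) = 1 and Q(z) = z^2 - 14*z + 48.
The denominator factors as Q(z) = (z - 8)*(z - 6), so z = 8 is a simple zero of Q and P is analytic there; z = 8 is therefore a simple pole and
  Res(f, z₀) = P(z₀)/Q'(z₀).

Q'(z) = 2*z - 14, so Q'(8) = 2.
P(8) = 1.

Res(f, 8) = (1)/(2) = 1/2

Final answer: 1/2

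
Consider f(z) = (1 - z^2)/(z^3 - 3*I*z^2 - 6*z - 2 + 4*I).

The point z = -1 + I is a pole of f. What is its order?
Factor the denominator:
  z^3 - 3*I*z^2 - 6*z - 2 + 4*I = (z + 1 - I)^2*(z - 2 - I)

The numerator P(z) = 1 - z^2 has P(-1 + I) = 1 + 2*I ≠ 0, so no factor of (z + 1 - I) cancels.
Near z = -1 + I we can therefore write f(z) = g(z)/(z + 1 - I)^2 with g analytic at -1 + I and g(-1 + I) ≠ 0 (g is the numerator divided by the remaining denominator factors).

Hence z = -1 + I is a pole of order 2.

Final answer: 2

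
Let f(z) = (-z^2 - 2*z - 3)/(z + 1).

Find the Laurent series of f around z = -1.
Put w = z - (-1), i.e. z = w - 1. The denominator is w, so it suffices to rewrite the numerator in powers of w.

P(z) = -z^2 - 2*z - 3
P(w - 1) = -2 - w^2

Dividing each term by w:
  f = -2/w - w

Substituting back w = z + 1:
  f(z) = -2/(z + 1) - (z + 1)

The series is finite because the numerator is a polynomial; the negative powers form the principal part, and the coefficient of 1/(z + 1) gives Res(f, -1) = -2.

Final answer: -2/(z + 1) - (z + 1)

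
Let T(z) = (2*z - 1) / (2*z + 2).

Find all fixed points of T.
T(z) = z means 2*z - 1 = z*(2*z + 2), i.e.
  2*z^2 + 1 = 0.
Discriminant: (0)^2 - 4*(2)*(1) = -8, so the roots are complex conjugates.
  z = (0 ± I*sqrt(8))/(2*(2))
Fixed points: {-sqrt(2)*I/2, sqrt(2)*I/2}

Final answer: {-sqrt(2)*I/2, sqrt(2)*I/2}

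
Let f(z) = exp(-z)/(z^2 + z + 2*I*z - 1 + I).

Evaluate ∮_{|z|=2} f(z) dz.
By the residue theorem, ∮_C f(z) dz = 2πi · (sum of the residues of f at the poles inside |z| = 2).

The denominator factors as (z + 1 + I)*(z + I), so the singularities of f are simple poles at z = -1 - I, z = -I.
  |-1 - I|² = 2 < 4 = 2², so this pole is inside the contour.
  |-I|² = 1 < 4 = 2², so this pole is inside the contour.

With P(z) = exp(-z) and Q(z) = z^2 + z + 2*I*z - 1 + I, each pole is simple, so Res(f, z₀) = P(z₀)/Q'(z₀) with Q'(z) = 2*z + 1 + 2*I.
  Res(f, -1 - I) = P(-1 - I)/Q'(-1 - I) = (exp(1 + I))/(-1) = -exp(1 + I)
  Res(f, -I) = P(-I)/Q'(-I) = (exp(I))/(1) = exp(I)

Sum of residues inside C: -exp(1 + I) + exp(I)
∮_C f(z) dz = 2πi · (-exp(1 + I) + exp(I)) = -2*I*pi*exp(1 + I) + 2*I*pi*exp(I)

Final answer: -2*I*pi*exp(1 + I) + 2*I*pi*exp(I)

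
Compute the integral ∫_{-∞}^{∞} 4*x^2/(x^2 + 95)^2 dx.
2*sqrt(95)*pi/95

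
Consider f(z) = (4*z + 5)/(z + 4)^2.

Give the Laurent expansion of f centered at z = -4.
Put w = z - (-4), i.e. z = w - 4. The denominator is w^2, so it suffices to rewrite the numerator in powers of w.

P(z) = 4*z + 5
P(w - 4) = -11 + 4*w

Dividing each term by w^2:
  f = -11/w^2 + 4/w

Substituting back w = z + 4:
  f(z) = -11/(z + 4)^2 + 4/(z + 4)

The series is finite because the numerator is a polynomial; the negative powers form the principal part, and the coefficient of 1/(z + 4) gives Res(f, -4) = 4.

Final answer: -11/(z + 4)^2 + 4/(z + 4)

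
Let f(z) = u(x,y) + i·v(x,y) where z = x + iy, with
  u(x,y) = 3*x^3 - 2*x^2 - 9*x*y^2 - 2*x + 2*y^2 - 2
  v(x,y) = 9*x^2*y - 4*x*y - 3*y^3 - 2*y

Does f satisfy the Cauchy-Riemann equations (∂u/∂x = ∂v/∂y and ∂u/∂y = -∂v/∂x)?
∂u/∂x = 9*x^2 - 4*x - 9*y^2 - 2
∂v/∂y = 9*x^2 - 4*x - 9*y^2 - 2
∂u/∂y = -18*x*y + 4*y
∂v/∂x = 18*x*y - 4*y
∂u/∂x = ∂v/∂y and ∂u/∂y = -∂v/∂x hold identically; f is analytic.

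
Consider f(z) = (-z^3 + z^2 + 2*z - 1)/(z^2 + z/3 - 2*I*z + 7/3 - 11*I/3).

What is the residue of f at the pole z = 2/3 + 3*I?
Write f(z) = P(z)/Q(z) with P(z) = -z^3 + z^2 + 2*z - 1 and Q(z) = z^2 + z/3 - 2*I*z + 7/3 - 11*I/3.
The denominator factors as Q(z) = (z + 1 + I)*(z - 2/3 - 3*I), so z = 2/3 + 3*I is a simple zero of Q and P is analytic there; z = 2/3 + 3*I is therefore a simple pole and
  Res(f, z₀) = P(z₀)/Q'(z₀).

Q'(z) = 2*z + 1/3 - 2*I, so Q'(2/3 + 3*I) = 5/3 + 4*I.
P(2/3 + 3*I) = 256/27 + 33*I.

Res(f, 2/3 + 3*I) = (256/27 + 33*I)/(5/3 + 4*I) = 11972/1521 + 461*I/507

Final answer: 11972/1521 + 461*I/507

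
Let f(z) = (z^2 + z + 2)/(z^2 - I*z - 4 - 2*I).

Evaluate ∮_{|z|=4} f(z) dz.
By the residue theorem, ∮_C f(z) dz = 2πi · (sum of the residues of f at the poles inside |z| = 4).

The denominator factors as (z + 2)*(z - 2 - I), so the singularities of f are simple poles at z = -2, z = 2 + I.
  |-2|² = 4 < 16 = 4², so this pole is inside the contour.
  |2 + I|² = 5 < 16 = 4², so this pole is inside the contour.

With P(z) = z^2 + z + 2 and Q(z) = z^2 - I*z - 4 - 2*I, each pole is simple, so Res(f, z₀) = P(z₀)/Q'(z₀) with Q'(z) = 2*z - I.
  Res(f, -2) = P(-2)/Q'(-2) = (4)/(-4 - I) = -16/17 + 4*I/17
  Res(f, 2 + I) = P(2 + I)/Q'(2 + I) = (7 + 5*I)/(4 + I) = 33/17 + 13*I/17

Sum of residues inside C: 1 + I
∮_C f(z) dz = 2πi · (1 + I) = pi*(-2 + 2*I)

Final answer: pi*(-2 + 2*I)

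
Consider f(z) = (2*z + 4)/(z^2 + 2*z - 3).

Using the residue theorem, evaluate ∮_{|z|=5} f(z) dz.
4*I*pi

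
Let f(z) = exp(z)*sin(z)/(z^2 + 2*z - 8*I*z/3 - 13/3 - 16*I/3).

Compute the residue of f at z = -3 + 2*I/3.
Write f(z) = P(z)/Q(z) with P(z) = exp(z)*sin(z) and Q(z) = z^2 + 2*z - 8*I*z/3 - 13/3 - 16*I/3.
The denominator factors as Q(z) = (z - 1 - 2*I)*(z + 3 - 2*I/3), so z = -3 + 2*I/3 is a simple zero of Q and P is analytic there; z = -3 + 2*I/3 is therefore a simple pole and
  Res(f, z₀) = P(z₀)/Q'(z₀).

Q'(z) = 2*z + 2 - 8*I/3, so Q'(-3 + 2*I/3) = -4 - 4*I/3.
P(-3 + 2*I/3) = -exp(-3 + 2*I/3)*sin(3 - 2*I/3).

Res(f, -3 + 2*I/3) = (-exp(-3 + 2*I/3)*sin(3 - 2*I/3))/(-4 - 4*I/3) = (9/40 - 3*I/40)*exp(-3 + 2*I/3)*sin(3 - 2*I/3)

Final answer: (9/40 - 3*I/40)*exp(-3 + 2*I/3)*sin(3 - 2*I/3)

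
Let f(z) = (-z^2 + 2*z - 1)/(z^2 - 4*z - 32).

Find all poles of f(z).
The singularities of f are the zeros of the denominator. Factoring,
  z^2 - 4*z - 32 = (z - 8)*(z + 4)
so the candidates are z = 8, z = -4.

Check the numerator P(z) = -z^2 + 2*z - 1 at each one:
  P(8) = -49 ≠ 0, so z = 8 is a (simple) pole.
  P(-4) = -25 ≠ 0, so z = -4 is a (simple) pole.

Poles of f: {-4, 8}

Final answer: {-4, 8}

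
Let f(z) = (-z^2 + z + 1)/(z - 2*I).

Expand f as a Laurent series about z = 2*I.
Put w = z - (2*I), i.e. z = w + 2*I. The denominator is w, so it suffices to rewrite the numerator in powers of w.

P(z) = -z^2 + z + 1
P(w + 2*I) = 5 + 2*I + (1 - 4*I)*w - w^2

Dividing each term by w:
  f = (5 + 2*I)/w + 1 - 4*I - w

Substituting back w = z - 2*I:
  f(z) = (5 + 2*I)/(z - 2*I) + 1 - 4*I - (z - 2*I)

The series is finite because the numerator is a polynomial; the negative powers form the principal part, and the coefficient of 1/(z - 2*I) gives Res(f, 2*I) = 5 + 2*I.

Final answer: (5 + 2*I)/(z - 2*I) + 1 - 4*I - (z - 2*I)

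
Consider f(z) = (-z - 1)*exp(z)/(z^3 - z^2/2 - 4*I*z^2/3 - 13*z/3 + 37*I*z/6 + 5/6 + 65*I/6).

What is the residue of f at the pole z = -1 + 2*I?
(372/2725 + 504*I/2725)*exp(-1 + 2*I)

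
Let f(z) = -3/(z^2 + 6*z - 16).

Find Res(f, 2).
Write f(z) = P(z)/Q(z) with P(z) = -3 and Q(z) = z^2 + 6*z - 16.
The denominator factors as Q(z) = (z + 8)*(z - 2), so z = 2 is a simple zero of Q and P is analytic there; z = 2 is therefore a simple pole and
  Res(f, z₀) = P(z₀)/Q'(z₀).

Q'(z) = 2*z + 6, so Q'(2) = 10.
P(2) = -3.

Res(f, 2) = (-3)/(10) = -3/10

Final answer: -3/10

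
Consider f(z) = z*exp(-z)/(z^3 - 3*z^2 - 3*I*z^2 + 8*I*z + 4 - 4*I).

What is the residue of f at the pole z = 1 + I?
(1/2 - I/2)*exp(-1 - I)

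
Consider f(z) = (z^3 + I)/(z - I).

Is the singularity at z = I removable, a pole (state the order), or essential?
The numerator vanishes at z = I ((I)^3 = -I), so it is divisible by z - I:
  z^3 + I = (z - I)*(z^2 + I*z - 1)
Hence for z ≠ I, f(z) = z^2 + I*z - 1, a polynomial, and lim_{z→I} f(z) = -3 is finite.
So the singularity is removable.

Final answer: removable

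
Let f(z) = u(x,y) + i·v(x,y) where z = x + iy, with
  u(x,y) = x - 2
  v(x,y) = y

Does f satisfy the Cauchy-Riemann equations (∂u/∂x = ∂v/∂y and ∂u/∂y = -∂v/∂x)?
∂u/∂x = 1
∂v/∂y = 1
∂u/∂y = 0
∂v/∂x = 0
∂u/∂x = ∂v/∂y and ∂u/∂y = -∂v/∂x hold identically; f is analytic.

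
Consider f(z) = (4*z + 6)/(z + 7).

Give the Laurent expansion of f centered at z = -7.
Put w = z - (-7), i.e. z = w - 7. The denominator is w, so it suffices to rewrite the numerator in powers of w.

P(z) = 4*z + 6
P(w - 7) = -22 + 4*w

Dividing each term by w:
  f = -22/w + 4

Substituting back w = z + 7:
  f(z) = -22/(z + 7) + 4

The series is finite because the numerator is a polynomial; the negative powers form the principal part, and the coefficient of 1/(z + 7) gives Res(f, -7) = -22.

Final answer: -22/(z + 7) + 4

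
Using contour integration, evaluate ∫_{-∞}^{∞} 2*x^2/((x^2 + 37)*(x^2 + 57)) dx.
Let f(z) = 2*z^2/((z^2 + 37)*(z^2 + 57)). The denominator has no real zeros and deg Q - deg P = 2 ≥ 2, so the integral of f over the upper semicircle |z| = R tends to 0 as R → ∞. Closing the contour in the upper half-plane,
  ∫_{-∞}^{∞} f(x) dx = 2πi · Σ Res(f, z_k)  over the poles with Im z_k > 0.

Zeros of the denominator: z^2 + 57 = 0 gives z = ±sqrt(57)*I; z^2 + 37 = 0 gives z = ±sqrt(37)*I.
Upper half-plane: z = sqrt(37)*I, z = sqrt(57)*I (simple).

Each pole is a simple zero of Q(z) = z^4 + 94*z^2 + 2109, so Res(f, z₀) = P(z₀)/Q'(z₀) with P(z) = 2*z^2, Q'(z) = 4*z^3 + 188*z:
  Res(f, sqrt(37)*I) = (-74)/(40*sqrt(37)*I) = sqrt(37)*I/20
  Res(f, sqrt(57)*I) = (-114)/(-40*sqrt(57)*I) = -sqrt(57)*I/20

Sum of residues: I*(-sqrt(57) + sqrt(37))/20
∫_{-∞}^{∞} f(x) dx = 2πi · (I*(-sqrt(57) + sqrt(37))/20) = pi*(-sqrt(37) + sqrt(57))/10

Final answer: pi*(-sqrt(37) + sqrt(57))/10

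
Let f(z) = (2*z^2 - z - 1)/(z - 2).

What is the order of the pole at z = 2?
Factor the denominator:
  z - 2 = (z - 2)

The numerator P(z) = 2*z^2 - z - 1 has P(2) = 5 ≠ 0, so no factor of (z - 2) cancels.
Near z = 2 we can therefore write f(z) = g(z)/(z - 2) with g analytic at 2 and g(2) ≠ 0 (g is just the numerator).

Hence z = 2 is a pole of order 1.

Final answer: 1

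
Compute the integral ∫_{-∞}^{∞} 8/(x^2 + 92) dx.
Let f(z) = 8/(z^2 + 92). The denominator has no real zeros and deg Q - deg P = 2 ≥ 2, so the integral of f over the upper semicircle |z| = R tends to 0 as R → ∞. Closing the contour in the upper half-plane,
  ∫_{-∞}^{∞} f(x) dx = 2πi · Σ Res(f, z_k)  over the poles with Im z_k > 0.

Zeros of the denominator: z^2 + 92 = 0 gives z = ±2*sqrt(23)*I.
Upper half-plane: z = 2*sqrt(23)*I (simple).

Each pole is a simple zero of Q(z) = z^2 + 92, so Res(f, z₀) = P(z₀)/Q'(z₀) with P(z) = 8, Q'(z) = 2*z:
  Res(f, 2*sqrt(23)*I) = (8)/(4*sqrt(23)*I) = -2*sqrt(23)*I/23

∫_{-∞}^{∞} f(x) dx = 2πi · (-2*sqrt(23)*I/23) = 4*sqrt(23)*pi/23

Final answer: 4*sqrt(23)*pi/23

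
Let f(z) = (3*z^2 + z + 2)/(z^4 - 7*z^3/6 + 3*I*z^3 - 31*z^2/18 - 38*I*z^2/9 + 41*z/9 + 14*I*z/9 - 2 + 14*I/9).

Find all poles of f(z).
The singularities of f are the zeros of the denominator. Factoring,
  z^4 - 7*z^3/6 + 3*I*z^3 - 31*z^2/18 - 38*I*z^2/9 + 41*z/9 + 14*I*z/9 - 2 + 14*I/9 = (z - 1 - 2*I/3)*(z + 2*I)*(z - 2/3 + 2*I/3)*(z + 1/2 + I)
so the candidates are z = 1 + 2*I/3, z = -2*I, z = 2/3 - 2*I/3, z = -1/2 - I.

Check the numerator P(z) = 3*z^2 + z + 2 at each one:
  P(1 + 2*I/3) = 14/3 + 14*I/3 ≠ 0, so z = 1 + 2*I/3 is a (simple) pole.
  P(-2*I) = -10 - 2*I ≠ 0, so z = -2*I is a (simple) pole.
  P(2/3 - 2*I/3) = 8/3 - 10*I/3 ≠ 0, so z = 2/3 - 2*I/3 is a (simple) pole.
  P(-1/2 - I) = -3/4 + 2*I ≠ 0, so z = -1/2 - I is a (simple) pole.

Poles of f: {-1/2 - I, -2*I, 2/3 - 2*I/3, 1 + 2*I/3}

Final answer: {-1/2 - I, -2*I, 2/3 - 2*I/3, 1 + 2*I/3}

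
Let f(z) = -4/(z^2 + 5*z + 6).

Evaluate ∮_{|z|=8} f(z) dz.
By the residue theorem, ∮_C f(z) dz = 2πi · (sum of the residues of f at the poles inside |z| = 8).

The denominator factors as (z + 3)*(z + 2), so the singularities of f are simple poles at z = -3, z = -2.
  |-3|² = 9 < 64 = 8², so this pole is inside the contour.
  |-2|² = 4 < 64 = 8², so this pole is inside the contour.

With P(z) = -4 and Q(z) = z^2 + 5*z + 6, each pole is simple, so Res(f, z₀) = P(z₀)/Q'(z₀) with Q'(z) = 2*z + 5.
  Res(f, -3) = P(-3)/Q'(-3) = (-4)/(-1) = 4
  Res(f, -2) = P(-2)/Q'(-2) = (-4)/(1) = -4

Sum of residues inside C: 0
∮_C f(z) dz = 2πi · (0) = 0

Final answer: 0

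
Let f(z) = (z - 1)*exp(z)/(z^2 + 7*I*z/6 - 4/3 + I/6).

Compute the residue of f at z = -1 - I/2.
Write f(z) = P(z)/Q(z) with P(z) = (z - 1)*exp(z) and Q(z) = z^2 + 7*I*z/6 - 4/3 + I/6.
The denominator factors as Q(z) = (z + 1 + I/2)*(z - 1 + 2*I/3), so z = -1 - I/2 is a simple zero of Q and P is analytic there; z = -1 - I/2 is therefore a simple pole and
  Res(f, z₀) = P(z₀)/Q'(z₀).

Q'(z) = 2*z + 7*I/6, so Q'(-1 - I/2) = -2 + I/6.
P(-1 - I/2) = (-2 - I/2)*exp(-1 - I/2).

Res(f, -1 - I/2) = ((-2 - I/2)*exp(-1 - I/2))/(-2 + I/6) = (141/145 + 48*I/145)*exp(-1 - I/2)

Final answer: (141/145 + 48*I/145)*exp(-1 - I/2)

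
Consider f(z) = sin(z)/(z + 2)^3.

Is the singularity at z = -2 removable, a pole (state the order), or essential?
pole of order 3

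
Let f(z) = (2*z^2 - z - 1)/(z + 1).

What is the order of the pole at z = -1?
Factor the denominator:
  z + 1 = (z + 1)

The numerator P(z) = 2*z^2 - z - 1 has P(-1) = 2 ≠ 0, so no factor of (z + 1) cancels.
Near z = -1 we can therefore write f(z) = g(z)/(z + 1) with g analytic at -1 and g(-1) ≠ 0 (g is just the numerator).

Hence z = -1 is a pole of order 1.

Final answer: 1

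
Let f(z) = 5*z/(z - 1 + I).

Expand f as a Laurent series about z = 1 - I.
Put w = z - (1 - I), i.e. z = w + 1 - I. The denominator is w, so it suffices to rewrite the numerator in powers of w.

P(z) = 5*z
P(w + 1 - I) = 5 - 5*I + 5*w

Dividing each term by w:
  f = (5 - 5*I)/w + 5

Substituting back w = z - 1 + I:
  f(z) = (5 - 5*I)/(z - 1 + I) + 5

The series is finite because the numerator is a polynomial; the negative powers form the principal part, and the coefficient of 1/(z - 1 + I) gives Res(f, 1 - I) = 5 - 5*I.

Final answer: (5 - 5*I)/(z - 1 + I) + 5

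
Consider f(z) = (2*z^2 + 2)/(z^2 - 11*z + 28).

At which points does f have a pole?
The singularities of f are the zeros of the denominator. Factoring,
  z^2 - 11*z + 28 = (z - 4)*(z - 7)
so the candidates are z = 4, z = 7.

Check the numerator P(z) = 2*z^2 + 2 at each one:
  P(4) = 34 ≠ 0, so z = 4 is a (simple) pole.
  P(7) = 100 ≠ 0, so z = 7 is a (simple) pole.

Poles of f: {4, 7}

Final answer: {4, 7}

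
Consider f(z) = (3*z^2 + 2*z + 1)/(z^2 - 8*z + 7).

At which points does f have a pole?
The singularities of f are the zeros of the denominator. Factoring,
  z^2 - 8*z + 7 = (z - 7)*(z - 1)
so the candidates are z = 7, z = 1.

Check the numerator P(z) = 3*z^2 + 2*z + 1 at each one:
  P(7) = 162 ≠ 0, so z = 7 is a (simple) pole.
  P(1) = 6 ≠ 0, so z = 1 is a (simple) pole.

Poles of f: {1, 7}

Final answer: {1, 7}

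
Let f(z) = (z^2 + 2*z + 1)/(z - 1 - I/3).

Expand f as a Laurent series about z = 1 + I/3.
Put w = z - (1 + I/3), i.e. z = w + 1 + I/3. The denominator is w, so it suffices to rewrite the numerator in powers of w.

P(z) = z^2 + 2*z + 1
P(w + 1 + I/3) = 35/9 + 4*I/3 + (4 + 2*I/3)*w + w^2

Dividing each term by w:
  f = (35/9 + 4*I/3)/w + 4 + 2*I/3 + w

Substituting back w = z - 1 - I/3:
  f(z) = (35/9 + 4*I/3)/(z - 1 - I/3) + 4 + 2*I/3 + (z - 1 - I/3)

The series is finite because the numerator is a polynomial; the negative powers form the principal part, and the coefficient of 1/(z - 1 - I/3) gives Res(f, 1 + I/3) = 35/9 + 4*I/3.

Final answer: (35/9 + 4*I/3)/(z - 1 - I/3) + 4 + 2*I/3 + (z - 1 - I/3)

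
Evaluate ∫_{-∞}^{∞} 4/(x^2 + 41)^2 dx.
2*sqrt(41)*pi/1681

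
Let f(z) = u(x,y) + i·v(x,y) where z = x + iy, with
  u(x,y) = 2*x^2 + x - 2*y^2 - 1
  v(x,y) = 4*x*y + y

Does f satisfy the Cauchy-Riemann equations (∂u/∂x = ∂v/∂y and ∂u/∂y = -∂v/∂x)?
∂u/∂x = 4*x + 1
∂v/∂y = 4*x + 1
∂u/∂y = -4*y
∂v/∂x = 4*y
∂u/∂x = ∂v/∂y and ∂u/∂y = -∂v/∂x hold identically; f is analytic.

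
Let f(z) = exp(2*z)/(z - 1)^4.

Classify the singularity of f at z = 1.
Write f(z) = g(z)/(z - 1)^4 with g(z) = exp(2*z).
g is entire and g(1) = exp(2) ≠ 0, so no factor of (z - 1) cancels: the Laurent expansion of f about z = 1 starts at the power -4, i.e. lim_{z→z₀} (z - z₀)^4 f(z) = exp(2) is finite and nonzero.
So z = 1 is a pole of order 4.

Final answer: pole of order 4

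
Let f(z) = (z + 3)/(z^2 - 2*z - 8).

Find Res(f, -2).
Write f(z) = P(z)/Q(z) with P(z) = z + 3 and Q(z) = z^2 - 2*z - 8.
The denominator factors as Q(z) = (z - 4)*(z + 2), so z = -2 is a simple zero of Q and P is analytic there; z = -2 is therefore a simple pole and
  Res(f, z₀) = P(z₀)/Q'(z₀).

Q'(z) = 2*z - 2, so Q'(-2) = -6.
P(-2) = 1.

Res(f, -2) = (1)/(-6) = -1/6

Final answer: -1/6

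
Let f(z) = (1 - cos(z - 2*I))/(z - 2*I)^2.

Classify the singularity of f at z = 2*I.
Let u = z - 2*I. The argument of cos is z - 2*I = u, so
  f = (1 - cos(u))/u^2 = ((u)^2/2 - (u)^4/24 + ...)/u^2 = 1/2 - (1/24)*u^2 + ...
The Laurent expansion about u = 0 has no negative powers; equivalently lim_{z→2*I} f(z) = 1/2 exists and is finite.
So the singularity is removable.

Final answer: removable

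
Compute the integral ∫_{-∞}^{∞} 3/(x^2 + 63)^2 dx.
Let f(z) = 3/(z^2 + 63)^2. The denominator has no real zeros and deg Q - deg P = 4 ≥ 2, so the integral of f over the upper semicircle |z| = R tends to 0 as R → ∞. Closing the contour in the upper half-plane,
  ∫_{-∞}^{∞} f(x) dx = 2πi · Σ Res(f, z_k)  over the poles with Im z_k > 0.

Zeros of the denominator: z^2 + 63 = 0 gives z = ±3*sqrt(7)*I.
Upper half-plane: z = 3*sqrt(7)*I (a pole of order 2).

Write f(z) = g(z)/(z - 3*sqrt(7)*I)^2 with g(z) = 3/(z + 3*sqrt(7)*I)^2. For a double pole, Res(f, z₀) = g'(z₀):
  g'(z) = -6/(z + 3*sqrt(7)*I)^3
  Res(f, 3*sqrt(7)*I) = g'(3*sqrt(7)*I) = -sqrt(7)*I/1764

∫_{-∞}^{∞} f(x) dx = 2πi · (-sqrt(7)*I/1764) = sqrt(7)*pi/882

Final answer: sqrt(7)*pi/882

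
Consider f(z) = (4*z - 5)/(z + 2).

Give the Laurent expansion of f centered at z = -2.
Put w = z - (-2), i.e. z = w - 2. The denominator is w, so it suffices to rewrite the numerator in powers of w.

P(z) = 4*z - 5
P(w - 2) = -13 + 4*w

Dividing each term by w:
  f = -13/w + 4

Substituting back w = z + 2:
  f(z) = -13/(z + 2) + 4

The series is finite because the numerator is a polynomial; the negative powers form the principal part, and the coefficient of 1/(z + 2) gives Res(f, -2) = -13.

Final answer: -13/(z + 2) + 4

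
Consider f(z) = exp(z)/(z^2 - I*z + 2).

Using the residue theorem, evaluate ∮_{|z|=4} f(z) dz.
-2*pi*exp(-I)/3 + 2*pi*exp(2*I)/3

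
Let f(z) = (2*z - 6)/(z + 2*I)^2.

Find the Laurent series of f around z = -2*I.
Put w = z - (-2*I), i.e. z = w - 2*I. The denominator is w^2, so it suffices to rewrite the numerator in powers of w.

P(z) = 2*z - 6
P(w - 2*I) = -6 - 4*I + 2*w

Dividing each term by w^2:
  f = (-6 - 4*I)/w^2 + 2/w

Substituting back w = z + 2*I:
  f(z) = (-6 - 4*I)/(z + 2*I)^2 + 2/(z + 2*I)

The series is finite because the numerator is a polynomial; the negative powers form the principal part, and the coefficient of 1/(z + 2*I) gives Res(f, -2*I) = 2.

Final answer: (-6 - 4*I)/(z + 2*I)^2 + 2/(z + 2*I)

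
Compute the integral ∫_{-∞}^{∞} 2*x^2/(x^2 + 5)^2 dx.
Let f(z) = 2*z^2/(z^2 + 5)^2. The denominator has no real zeros and deg Q - deg P = 2 ≥ 2, so the integral of f over the upper semicircle |z| = R tends to 0 as R → ∞. Closing the contour in the upper half-plane,
  ∫_{-∞}^{∞} f(x) dx = 2πi · Σ Res(f, z_k)  over the poles with Im z_k > 0.

Zeros of the denominator: z^2 + 5 = 0 gives z = ±sqrt(5)*I.
Upper half-plane: z = sqrt(5)*I (a pole of order 2).

Write f(z) = g(z)/(z - sqrt(5)*I)^2 with g(z) = 2*z^2/(z + sqrt(5)*I)^2. For a double pole, Res(f, z₀) = g'(z₀):
  g'(z) = 4*sqrt(5)*I*z/(z + sqrt(5)*I)^3
  Res(f, sqrt(5)*I) = g'(sqrt(5)*I) = -sqrt(5)*I/10

∫_{-∞}^{∞} f(x) dx = 2πi · (-sqrt(5)*I/10) = sqrt(5)*pi/5

Final answer: sqrt(5)*pi/5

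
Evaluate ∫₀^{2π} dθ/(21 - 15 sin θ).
Call the integral J. The integrand is 2π-periodic and we integrate over a full period, so shifting θ does not change the value (θ → θ + π/2 turns sin θ into cos θ; θ → θ + π flips the sign of the trig term). Hence
  J = ∫₀^{2π} dθ/(21 + 15 cos θ).
Put z = e^{iθ}: then cos θ = (z + 1/z)/2, dθ = dz/(iz), and z runs once counterclockwise around |z| = 1:
  J = ∮_{|z|=1} 1/(21 + 15*(z + 1/z)/2) · dz/(iz) = (2/i) ∮_{|z|=1} dz/(15*z^2 + 42*z + 15).
The roots of 15*z^2 + 42*z + 15 are z = (-21 ± sqrt(21^2 - 15^2))/15, with sqrt(216) = 6*sqrt(6); their product is 1, so only z₊ = -7/5 + 2*sqrt(6)/5 lies inside the unit circle (z₋ = -7/5 - 2*sqrt(6)/5 lies outside).
z₊ is a simple zero of q(z) = 15*z^2 + 42*z + 15, so Res(1/q, z₊) = 1/q'(z₊) with q'(z) = 30*z + 42; and q'(z₊) = 15*(z₊ - z₋) = 12*sqrt(6).
Therefore J = (2/i) · 2πi · 1/(12*sqrt(6)) = 2*pi/(6*sqrt(6)) = sqrt(6)*pi/18

Final answer: sqrt(6)*pi/18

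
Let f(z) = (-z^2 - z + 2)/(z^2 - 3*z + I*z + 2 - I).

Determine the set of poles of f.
The singularities of f are the zeros of the denominator. Factoring,
  z^2 - 3*z + I*z + 2 - I = (z - 1)*(z - 2 + I)
so the candidates are z = 1, z = 2 - I.

Check the numerator P(z) = -z^2 - z + 2 at each one:
  P(1) = 0, so the factor (z - 1) cancels and z = 1 is only a removable singularity, not a pole.
  P(2 - I) = -3 + 5*I ≠ 0, so z = 2 - I is a (simple) pole.

Poles of f: {2 - I}

Final answer: {2 - I}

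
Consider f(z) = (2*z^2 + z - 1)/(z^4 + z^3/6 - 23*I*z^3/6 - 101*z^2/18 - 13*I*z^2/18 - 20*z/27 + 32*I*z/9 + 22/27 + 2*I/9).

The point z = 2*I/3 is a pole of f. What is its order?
Factor the denominator:
  z^4 + z^3/6 - 23*I*z^3/6 - 101*z^2/18 - 13*I*z^2/18 - 20*z/27 + 32*I*z/9 + 22/27 + 2*I/9 = (z - 2*I/3)^2*(z + 2/3 - I)*(z - 1/2 - 3*I/2)

The numerator P(z) = 2*z^2 + z - 1 has P(2*I/3) = -17/9 + 2*I/3 ≠ 0, so no factor of (z - 2*I/3) cancels.
Near z = 2*I/3 we can therefore write f(z) = g(z)/(z - 2*I/3)^2 with g analytic at 2*I/3 and g(2*I/3) ≠ 0 (g is the numerator divided by the remaining denominator factors).

Hence z = 2*I/3 is a pole of order 2.

Final answer: 2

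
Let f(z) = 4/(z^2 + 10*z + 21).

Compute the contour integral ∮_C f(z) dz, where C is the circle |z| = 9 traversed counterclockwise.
By the residue theorem, ∮_C f(z) dz = 2πi · (sum of the residues of f at the poles inside |z| = 9).

The denominator factors as (z + 3)*(z + 7), so the singularities of f are simple poles at z = -3, z = -7.
  |-3|² = 9 < 81 = 9², so this pole is inside the contour.
  |-7|² = 49 < 81 = 9², so this pole is inside the contour.

With P(z) = 4 and Q(z) = z^2 + 10*z + 21, each pole is simple, so Res(f, z₀) = P(z₀)/Q'(z₀) with Q'(z) = 2*z + 10.
  Res(f, -3) = P(-3)/Q'(-3) = (4)/(4) = 1
  Res(f, -7) = P(-7)/Q'(-7) = (4)/(-4) = -1

Sum of residues inside C: 0
∮_C f(z) dz = 2πi · (0) = 0

Final answer: 0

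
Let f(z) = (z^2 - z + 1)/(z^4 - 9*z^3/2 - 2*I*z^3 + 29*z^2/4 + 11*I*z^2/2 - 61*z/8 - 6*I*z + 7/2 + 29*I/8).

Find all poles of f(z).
{1/2 - I, 1 + I/2, 1 + 3*I/2, 2 + I}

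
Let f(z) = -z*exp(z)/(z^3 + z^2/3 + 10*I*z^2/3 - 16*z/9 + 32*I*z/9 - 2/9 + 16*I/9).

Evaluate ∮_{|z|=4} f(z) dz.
pi*(-45/377 - 69*I/377)*exp(-1/3 + I/3) + pi*(-324/1105 + 642*I/1105)*exp(-1 - 2*I/3) + pi*(1017/2465 - 981*I/2465)*exp(1 - 3*I)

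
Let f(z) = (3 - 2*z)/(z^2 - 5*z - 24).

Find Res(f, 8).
Write f(z) = P(z)/Q(z) with P(z) = 3 - 2*z and Q(z) = z^2 - 5*z - 24.
The denominator factors as Q(z) = (z - 8)*(z + 3), so z = 8 is a simple zero of Q and P is analytic there; z = 8 is therefore a simple pole and
  Res(f, z₀) = P(z₀)/Q'(z₀).

Q'(z) = 2*z - 5, so Q'(8) = 11.
P(8) = -13.

Res(f, 8) = (-13)/(11) = -13/11

Final answer: -13/11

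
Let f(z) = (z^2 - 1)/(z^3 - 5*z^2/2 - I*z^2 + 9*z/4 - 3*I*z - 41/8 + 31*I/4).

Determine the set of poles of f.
The singularities of f are the zeros of the denominator. Factoring,
  z^3 - 5*z^2/2 - I*z^2 + 9*z/4 - 3*I*z - 41/8 + 31*I/4 = (z - 3/2 - 2*I)*(z + 1 + 3*I/2)*(z - 2 - I/2)
so the candidates are z = 3/2 + 2*I, z = -1 - 3*I/2, z = 2 + I/2.

Check the numerator P(z) = z^2 - 1 at each one:
  P(3/2 + 2*I) = -11/4 + 6*I ≠ 0, so z = 3/2 + 2*I is a (simple) pole.
  P(-1 - 3*I/2) = -9/4 + 3*I ≠ 0, so z = -1 - 3*I/2 is a (simple) pole.
  P(2 + I/2) = 11/4 + 2*I ≠ 0, so z = 2 + I/2 is a (simple) pole.

Poles of f: {-1 - 3*I/2, 3/2 + 2*I, 2 + I/2}

Final answer: {-1 - 3*I/2, 3/2 + 2*I, 2 + I/2}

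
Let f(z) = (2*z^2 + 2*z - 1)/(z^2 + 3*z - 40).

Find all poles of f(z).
The singularities of f are the zeros of the denominator. Factoring,
  z^2 + 3*z - 40 = (z + 8)*(z - 5)
so the candidates are z = -8, z = 5.

Check the numerator P(z) = 2*z^2 + 2*z - 1 at each one:
  P(-8) = 111 ≠ 0, so z = -8 is a (simple) pole.
  P(5) = 59 ≠ 0, so z = 5 is a (simple) pole.

Poles of f: {-8, 5}

Final answer: {-8, 5}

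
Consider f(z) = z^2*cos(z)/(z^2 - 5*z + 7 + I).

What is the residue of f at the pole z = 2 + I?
Write f(z) = P(z)/Q(z) with P(z) = z^2*cos(z) and Q(z) = z^2 - 5*z + 7 + I.
The denominator factors as Q(z) = (z - 3 + I)*(z - 2 - I), so z = 2 + I is a simple zero of Q and P is analytic there; z = 2 + I is therefore a simple pole and
  Res(f, z₀) = P(z₀)/Q'(z₀).

Q'(z) = 2*z - 5, so Q'(2 + I) = -1 + 2*I.
P(2 + I) = (3 + 4*I)*cos(2 + I).

Res(f, 2 + I) = ((3 + 4*I)*cos(2 + I))/(-1 + 2*I) = (1 - 2*I)*cos(2 + I)

Final answer: (1 - 2*I)*cos(2 + I)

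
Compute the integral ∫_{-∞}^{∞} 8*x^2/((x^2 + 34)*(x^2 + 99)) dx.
8*pi*(-sqrt(34) + 3*sqrt(11))/65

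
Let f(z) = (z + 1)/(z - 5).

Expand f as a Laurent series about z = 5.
Put w = z - (5), i.e. z = w + 5. The denominator is w, so it suffices to rewrite the numerator in powers of w.

P(z) = z + 1
P(w + 5) = 6 + w

Dividing each term by w:
  f = 6/w + 1

Substituting back w = z - 5:
  f(z) = 6/(z - 5) + 1

The series is finite because the numerator is a polynomial; the negative powers form the principal part, and the coefficient of 1/(z - 5) gives Res(f, 5) = 6.

Final answer: 6/(z - 5) + 1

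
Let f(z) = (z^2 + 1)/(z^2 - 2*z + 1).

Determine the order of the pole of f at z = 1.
2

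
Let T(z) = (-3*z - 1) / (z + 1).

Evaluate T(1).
Substitute z = 1:
  numerator:   -3*(1) - 1 = -4
  denominator: (1) + 1 = 2
T(1) = (-4)/(2) = -2

Final answer: -2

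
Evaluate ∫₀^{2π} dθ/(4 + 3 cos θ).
Let J = ∫₀^{2π} dθ/(4 + 3 cos θ).
Put z = e^{iθ}: then cos θ = (z + 1/z)/2, dθ = dz/(iz), and z runs once counterclockwise around |z| = 1:
  J = ∮_{|z|=1} 1/(4 + 3*(z + 1/z)/2) · dz/(iz) = (2/i) ∮_{|z|=1} dz/(3*z^2 + 8*z + 3).
The roots of 3*z^2 + 8*z + 3 are z = (-4 ± sqrt(4^2 - 3^2))/3, with sqrt(7) = sqrt(7); their product is 1, so only z₊ = -4/3 + sqrt(7)/3 lies inside the unit circle (z₋ = -4/3 - sqrt(7)/3 lies outside).
z₊ is a simple zero of q(z) = 3*z^2 + 8*z + 3, so Res(1/q, z₊) = 1/q'(z₊) with q'(z) = 6*z + 8; and q'(z₊) = 3*(z₊ - z₋) = 2*sqrt(7).
Therefore J = (2/i) · 2πi · 1/(2*sqrt(7)) = 2*pi/(sqrt(7)) = 2*sqrt(7)*pi/7

Final answer: 2*sqrt(7)*pi/7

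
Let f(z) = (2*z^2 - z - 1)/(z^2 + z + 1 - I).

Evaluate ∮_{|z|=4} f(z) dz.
By the residue theorem, ∮_C f(z) dz = 2πi · (sum of the residues of f at the poles inside |z| = 4).

The denominator factors as (z - I)*(z + 1 + I), so the singularities of f are simple poles at z = I, z = -1 - I.
  |I|² = 1 < 16 = 4², so this pole is inside the contour.
  |-1 - I|² = 2 < 16 = 4², so this pole is inside the contour.

With P(z) = 2*z^2 - z - 1 and Q(z) = z^2 + z + 1 - I, each pole is simple, so Res(f, z₀) = P(z₀)/Q'(z₀) with Q'(z) = 2*z + 1.
  Res(f, I) = P(I)/Q'(I) = (-3 - I)/(1 + 2*I) = -1 + I
  Res(f, -1 - I) = P(-1 - I)/Q'(-1 - I) = (5*I)/(-1 - 2*I) = -2 - I

Sum of residues inside C: -3
∮_C f(z) dz = 2πi · (-3) = -6*I*pi

Final answer: -6*I*pi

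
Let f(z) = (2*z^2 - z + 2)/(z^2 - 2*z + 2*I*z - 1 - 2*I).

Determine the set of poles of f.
The singularities of f are the zeros of the denominator. Factoring,
  z^2 - 2*z + 2*I*z - 1 - 2*I = (z + I)*(z - 2 + I)
so the candidates are z = -I, z = 2 - I.

Check the numerator P(z) = 2*z^2 - z + 2 at each one:
  P(-I) = I ≠ 0, so z = -I is a (simple) pole.
  P(2 - I) = 6 - 7*I ≠ 0, so z = 2 - I is a (simple) pole.

Poles of f: {-I, 2 - I}

Final answer: {-I, 2 - I}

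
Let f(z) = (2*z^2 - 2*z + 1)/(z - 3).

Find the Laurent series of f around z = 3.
Put w = z - (3), i.e. z = w + 3. The denominator is w, so it suffices to rewrite the numerator in powers of w.

P(z) = 2*z^2 - 2*z + 1
P(w + 3) = 13 + 10*w + 2*w^2

Dividing each term by w:
  f = 13/w + 10 + 2*w

Substituting back w = z - 3:
  f(z) = 13/(z - 3) + 10 + 2*(z - 3)

The series is finite because the numerator is a polynomial; the negative powers form the principal part, and the coefficient of 1/(z - 3) gives Res(f, 3) = 13.

Final answer: 13/(z - 3) + 10 + 2*(z - 3)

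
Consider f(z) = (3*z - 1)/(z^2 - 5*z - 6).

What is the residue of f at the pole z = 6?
Write f(z) = P(z)/Q(z) with P(z) = 3*z - 1 and Q(z) = z^2 - 5*z - 6.
The denominator factors as Q(z) = (z + 1)*(z - 6), so z = 6 is a simple zero of Q and P is analytic there; z = 6 is therefore a simple pole and
  Res(f, z₀) = P(z₀)/Q'(z₀).

Q'(z) = 2*z - 5, so Q'(6) = 7.
P(6) = 17.

Res(f, 6) = (17)/(7) = 17/7

Final answer: 17/7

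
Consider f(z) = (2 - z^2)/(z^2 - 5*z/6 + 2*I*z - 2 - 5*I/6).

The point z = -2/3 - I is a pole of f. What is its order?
Factor the denominator:
  z^2 - 5*z/6 + 2*I*z - 2 - 5*I/6 = (z + 2/3 + I)*(z - 3/2 + I)

The numerator P(z) = 2 - z^2 has P(-2/3 - I) = 23/9 - 4*I/3 ≠ 0, so no factor of (z + 2/3 + I) cancels.
Near z = -2/3 - I we can therefore write f(z) = g(z)/(z + 2/3 + I) with g analytic at -2/3 - I and g(-2/3 - I) ≠ 0 (g is the numerator divided by the remaining denominator factors).

Hence z = -2/3 - I is a pole of order 1.

Final answer: 1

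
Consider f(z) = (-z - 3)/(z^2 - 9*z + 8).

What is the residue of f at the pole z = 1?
Write f(z) = P(z)/Q(z) with P(z) = -z - 3 and Q(z) = z^2 - 9*z + 8.
The denominator factors as Q(z) = (z - 1)*(z - 8), so z = 1 is a simple zero of Q and P is analytic there; z = 1 is therefore a simple pole and
  Res(f, z₀) = P(z₀)/Q'(z₀).

Q'(z) = 2*z - 9, so Q'(1) = -7.
P(1) = -4.

Res(f, 1) = (-4)/(-7) = 4/7

Final answer: 4/7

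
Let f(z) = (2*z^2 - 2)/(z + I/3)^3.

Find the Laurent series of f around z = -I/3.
Put w = z - (-I/3), i.e. z = w - I/3. The denominator is w^3, so it suffices to rewrite the numerator in powers of w.

P(z) = 2*z^2 - 2
P(w - I/3) = -20/9 - 4*I*w/3 + 2*w^2

Dividing each term by w^3:
  f = -20/(9*w^3) - 4*I/(3*w^2) + 2/w

Substituting back w = z + I/3:
  f(z) = -20/(9*(z + I/3)^3) - 4*I/(3*(z + I/3)^2) + 2/(z + I/3)

The series is finite because the numerator is a polynomial; the negative powers form the principal part, and the coefficient of 1/(z + I/3) gives Res(f, -I/3) = 2.

Final answer: -20/(9*(z + I/3)^3) - 4*I/(3*(z + I/3)^2) + 2/(z + I/3)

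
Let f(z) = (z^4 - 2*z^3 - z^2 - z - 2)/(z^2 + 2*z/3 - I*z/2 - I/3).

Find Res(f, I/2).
Write f(z) = P(z)/Q(z) with P(z) = z^4 - 2*z^3 - z^2 - z - 2 and Q(z) = z^2 + 2*z/3 - I*z/2 - I/3.
The denominator factors as Q(z) = (z - I/2)*(z + 2/3), so z = I/2 is a simple zero of Q and P is analytic there; z = I/2 is therefore a simple pole and
  Res(f, z₀) = P(z₀)/Q'(z₀).

Q'(z) = 2*z + 2/3 - I/2, so Q'(I/2) = 2/3 + I/2.
P(I/2) = -27/16 - I/4.

Res(f, I/2) = (-27/16 - I/4)/(2/3 + I/2) = -9/5 + 39*I/40

Final answer: -9/5 + 39*I/40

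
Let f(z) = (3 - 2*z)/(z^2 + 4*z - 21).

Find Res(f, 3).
Write f(z) = P(z)/Q(z) with P(z) = 3 - 2*z and Q(z) = z^2 + 4*z - 21.
The denominator factors as Q(z) = (z + 7)*(z - 3), so z = 3 is a simple zero of Q and P is analytic there; z = 3 is therefore a simple pole and
  Res(f, z₀) = P(z₀)/Q'(z₀).

Q'(z) = 2*z + 4, so Q'(3) = 10.
P(3) = -3.

Res(f, 3) = (-3)/(10) = -3/10

Final answer: -3/10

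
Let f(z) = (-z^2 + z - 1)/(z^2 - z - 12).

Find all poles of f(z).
The singularities of f are the zeros of the denominator. Factoring,
  z^2 - z - 12 = (z + 3)*(z - 4)
so the candidates are z = -3, z = 4.

Check the numerator P(z) = -z^2 + z - 1 at each one:
  P(-3) = -13 ≠ 0, so z = -3 is a (simple) pole.
  P(4) = -13 ≠ 0, so z = 4 is a (simple) pole.

Poles of f: {-3, 4}

Final answer: {-3, 4}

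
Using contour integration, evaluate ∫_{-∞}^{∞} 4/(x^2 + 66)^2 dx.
Let f(z) = 4/(z^2 + 66)^2. The denominator has no real zeros and deg Q - deg P = 4 ≥ 2, so the integral of f over the upper semicircle |z| = R tends to 0 as R → ∞. Closing the contour in the upper half-plane,
  ∫_{-∞}^{∞} f(x) dx = 2πi · Σ Res(f, z_k)  over the poles with Im z_k > 0.

Zeros of the denominator: z^2 + 66 = 0 gives z = ±sqrt(66)*I.
Upper half-plane: z = sqrt(66)*I (a pole of order 2).

Write f(z) = g(z)/(z - sqrt(66)*I)^2 with g(z) = 4/(z + sqrt(66)*I)^2. For a double pole, Res(f, z₀) = g'(z₀):
  g'(z) = -8/(z + sqrt(66)*I)^3
  Res(f, sqrt(66)*I) = g'(sqrt(66)*I) = -sqrt(66)*I/4356

∫_{-∞}^{∞} f(x) dx = 2πi · (-sqrt(66)*I/4356) = sqrt(66)*pi/2178

Final answer: sqrt(66)*pi/2178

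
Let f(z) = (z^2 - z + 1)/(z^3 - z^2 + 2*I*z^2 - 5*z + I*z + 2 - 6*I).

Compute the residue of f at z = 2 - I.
11/17 - 10*I/17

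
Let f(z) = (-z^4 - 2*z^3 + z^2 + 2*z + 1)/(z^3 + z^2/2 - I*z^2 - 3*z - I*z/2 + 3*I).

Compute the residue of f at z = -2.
4/35 - 2*I/35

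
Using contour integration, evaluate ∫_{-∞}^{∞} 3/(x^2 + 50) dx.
3*sqrt(2)*pi/10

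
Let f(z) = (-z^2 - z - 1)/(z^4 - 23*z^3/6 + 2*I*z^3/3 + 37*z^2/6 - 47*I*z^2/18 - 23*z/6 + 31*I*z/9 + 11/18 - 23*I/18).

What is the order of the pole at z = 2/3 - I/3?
Factor the denominator:
  z^4 - 23*z^3/6 + 2*I*z^3/3 + 37*z^2/6 - 47*I*z^2/18 - 23*z/6 + 31*I*z/9 + 11/18 - 23*I/18 = (z - 2/3 + I/3)^2*(z - 1 + I)*(z - 3/2 - I)

The numerator P(z) = -z^2 - z - 1 has P(2/3 - I/3) = -2 + 7*I/9 ≠ 0, so no factor of (z - 2/3 + I/3) cancels.
Near z = 2/3 - I/3 we can therefore write f(z) = g(z)/(z - 2/3 + I/3)^2 with g analytic at 2/3 - I/3 and g(2/3 - I/3) ≠ 0 (g is the numerator divided by the remaining denominator factors).

Hence z = 2/3 - I/3 is a pole of order 2.

Final answer: 2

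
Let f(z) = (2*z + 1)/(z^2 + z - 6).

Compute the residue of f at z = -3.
1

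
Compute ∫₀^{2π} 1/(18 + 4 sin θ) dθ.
Call the integral J. The integrand is 2π-periodic and we integrate over a full period, so shifting θ does not change the value (θ → θ + π/2 turns sin θ into cos θ). Hence
  J = ∫₀^{2π} dθ/(18 + 4 cos θ).
Put z = e^{iθ}: then cos θ = (z + 1/z)/2, dθ = dz/(iz), and z runs once counterclockwise around |z| = 1:
  J = ∮_{|z|=1} 1/(18 + 4*(z + 1/z)/2) · dz/(iz) = (2/i) ∮_{|z|=1} dz/(4*z^2 + 36*z + 4).
The roots of 4*z^2 + 36*z + 4 are z = (-18 ± sqrt(18^2 - 4^2))/4, with sqrt(308) = 2*sqrt(77); their product is 1, so only z₊ = -9/2 + sqrt(77)/2 lies inside the unit circle (z₋ = -9/2 - sqrt(77)/2 lies outside).
z₊ is a simple zero of q(z) = 4*z^2 + 36*z + 4, so Res(1/q, z₊) = 1/q'(z₊) with q'(z) = 8*z + 36; and q'(z₊) = 4*(z₊ - z₋) = 4*sqrt(77).
Therefore J = (2/i) · 2πi · 1/(4*sqrt(77)) = 2*pi/(2*sqrt(77)) = sqrt(77)*pi/77

Final answer: sqrt(77)*pi/77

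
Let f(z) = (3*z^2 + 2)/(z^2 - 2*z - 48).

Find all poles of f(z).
The singularities of f are the zeros of the denominator. Factoring,
  z^2 - 2*z - 48 = (z + 6)*(z - 8)
so the candidates are z = -6, z = 8.

Check the numerator P(z) = 3*z^2 + 2 at each one:
  P(-6) = 110 ≠ 0, so z = -6 is a (simple) pole.
  P(8) = 194 ≠ 0, so z = 8 is a (simple) pole.

Poles of f: {-6, 8}

Final answer: {-6, 8}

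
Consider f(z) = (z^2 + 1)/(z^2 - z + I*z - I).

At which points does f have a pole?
The singularities of f are the zeros of the denominator. Factoring,
  z^2 - z + I*z - I = (z - 1)*(z + I)
so the candidates are z = 1, z = -I.

Check the numerator P(z) = z^2 + 1 at each one:
  P(1) = 2 ≠ 0, so z = 1 is a (simple) pole.
  P(-I) = 0, so the factor (z + I) cancels and z = -I is only a removable singularity, not a pole.

Poles of f: {1}

Final answer: {1}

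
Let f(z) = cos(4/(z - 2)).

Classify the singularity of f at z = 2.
Let u = z - 2. Then
  cos(4/u) = Σ_{k≥0} (-1)^k (4)^(2k)/((2k)!·u^(2k)) = 1 - 8/u^2 + 32/(3*u^4) + ...
which has infinitely many negative powers of u, so cos(4/(z - 2)) has an essential singularity at z = 2.
So the singularity is essential.

Final answer: essential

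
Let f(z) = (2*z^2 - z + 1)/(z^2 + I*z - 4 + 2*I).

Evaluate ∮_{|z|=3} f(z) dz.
By the residue theorem, ∮_C f(z) dz = 2πi · (sum of the residues of f at the poles inside |z| = 3).

The denominator factors as (z - 2 + I)*(z + 2), so the singularities of f are simple poles at z = 2 - I, z = -2.
  |2 - I|² = 5 < 9 = 3², so this pole is inside the contour.
  |-2|² = 4 < 9 = 3², so this pole is inside the contour.

With P(z) = 2*z^2 - z + 1 and Q(z) = z^2 + I*z - 4 + 2*I, each pole is simple, so Res(f, z₀) = P(z₀)/Q'(z₀) with Q'(z) = 2*z + I.
  Res(f, 2 - I) = P(2 - I)/Q'(2 - I) = (5 - 7*I)/(4 - I) = 27/17 - 23*I/17
  Res(f, -2) = P(-2)/Q'(-2) = (11)/(-4 + I) = -44/17 - 11*I/17

Sum of residues inside C: -1 - 2*I
∮_C f(z) dz = 2πi · (-1 - 2*I) = pi*(4 - 2*I)

Final answer: pi*(4 - 2*I)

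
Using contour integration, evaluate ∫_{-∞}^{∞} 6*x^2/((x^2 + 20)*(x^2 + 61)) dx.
Let f(z) = 6*z^2/((z^2 + 20)*(z^2 + 61)). The denominator has no real zeros and deg Q - deg P = 2 ≥ 2, so the integral of f over the upper semicircle |z| = R tends to 0 as R → ∞. Closing the contour in the upper half-plane,
  ∫_{-∞}^{∞} f(x) dx = 2πi · Σ Res(f, z_k)  over the poles with Im z_k > 0.

Zeros of the denominator: z^2 + 61 = 0 gives z = ±sqrt(61)*I; z^2 + 20 = 0 gives z = ±2*sqrt(5)*I.
Upper half-plane: z = 2*sqrt(5)*I, z = sqrt(61)*I (simple).

Each pole is a simple zero of Q(z) = z^4 + 81*z^2 + 1220, so Res(f, z₀) = P(z₀)/Q'(z₀) with P(z) = 6*z^2, Q'(z) = 4*z^3 + 162*z:
  Res(f, 2*sqrt(5)*I) = (-120)/(164*sqrt(5)*I) = 6*sqrt(5)*I/41
  Res(f, sqrt(61)*I) = (-366)/(-82*sqrt(61)*I) = -3*sqrt(61)*I/41

Sum of residues: 3*I*(-sqrt(61) + 2*sqrt(5))/41
∫_{-∞}^{∞} f(x) dx = 2πi · (3*I*(-sqrt(61) + 2*sqrt(5))/41) = 6*pi*(-2*sqrt(5) + sqrt(61))/41

Final answer: 6*pi*(-2*sqrt(5) + sqrt(61))/41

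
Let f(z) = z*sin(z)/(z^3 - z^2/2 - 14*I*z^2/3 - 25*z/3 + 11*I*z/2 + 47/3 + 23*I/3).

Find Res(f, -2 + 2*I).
Write f(z) = P(z)/Q(z) with P(z) = z*sin(z) and Q(z) = z^3 - z^2/2 - 14*I*z^2/3 - 25*z/3 + 11*I*z/2 + 47/3 + 23*I/3.
The denominator factors as Q(z) = (z - 1/2 - 3*I)*(z + 2 - 2*I)*(z - 2 + I/3), so z = -2 + 2*I is a simple zero of Q and P is analytic there; z = -2 + 2*I is therefore a simple pole and
  Res(f, z₀) = P(z₀)/Q'(z₀).

Q'(z) = 3*z^2 - z - 28*I*z/3 - 25/3 + 11*I/2, so Q'(-2 + 2*I) = 37/3 - 11*I/6.
P(-2 + 2*I) = (2 - 2*I)*sin(2 - 2*I).

Res(f, -2 + 2*I) = ((2 - 2*I)*sin(2 - 2*I))/(37/3 - 11*I/6) = (1020/5597 - 756*I/5597)*sin(2 - 2*I)

Final answer: (1020/5597 - 756*I/5597)*sin(2 - 2*I)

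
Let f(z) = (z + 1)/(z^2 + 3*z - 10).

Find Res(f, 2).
Write f(z) = P(z)/Q(z) with P(z) = z + 1 and Q(z) = z^2 + 3*z - 10.
The denominator factors as Q(z) = (z - 2)*(z + 5), so z = 2 is a simple zero of Q and P is analytic there; z = 2 is therefore a simple pole and
  Res(f, z₀) = P(z₀)/Q'(z₀).

Q'(z) = 2*z + 3, so Q'(2) = 7.
P(2) = 3.

Res(f, 2) = (3)/(7) = 3/7

Final answer: 3/7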